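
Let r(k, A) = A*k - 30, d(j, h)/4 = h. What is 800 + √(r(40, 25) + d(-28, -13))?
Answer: 800 + 3*√102 ≈ 830.30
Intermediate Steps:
d(j, h) = 4*h
r(k, A) = -30 + A*k
800 + √(r(40, 25) + d(-28, -13)) = 800 + √((-30 + 25*40) + 4*(-13)) = 800 + √((-30 + 1000) - 52) = 800 + √(970 - 52) = 800 + √918 = 800 + 3*√102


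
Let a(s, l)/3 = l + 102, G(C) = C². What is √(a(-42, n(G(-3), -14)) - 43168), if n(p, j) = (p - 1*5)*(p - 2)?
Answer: I*√42778 ≈ 206.83*I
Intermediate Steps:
n(p, j) = (-5 + p)*(-2 + p) (n(p, j) = (p - 5)*(-2 + p) = (-5 + p)*(-2 + p))
a(s, l) = 306 + 3*l (a(s, l) = 3*(l + 102) = 3*(102 + l) = 306 + 3*l)
√(a(-42, n(G(-3), -14)) - 43168) = √((306 + 3*(10 + ((-3)²)² - 7*(-3)²)) - 43168) = √((306 + 3*(10 + 9² - 7*9)) - 43168) = √((306 + 3*(10 + 81 - 63)) - 43168) = √((306 + 3*28) - 43168) = √((306 + 84) - 43168) = √(390 - 43168) = √(-42778) = I*√42778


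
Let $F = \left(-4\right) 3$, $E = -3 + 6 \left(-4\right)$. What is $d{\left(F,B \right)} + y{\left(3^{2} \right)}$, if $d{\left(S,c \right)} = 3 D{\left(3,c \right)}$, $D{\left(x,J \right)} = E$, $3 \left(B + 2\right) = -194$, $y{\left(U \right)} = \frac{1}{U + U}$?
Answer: $- \frac{1457}{18} \approx -80.944$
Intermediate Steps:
$y{\left(U \right)} = \frac{1}{2 U}$
$E = -27$ ($E = -3 - 24 = -27$)
$B = - \frac{200}{3}$ ($B = -2 + \frac{1}{3} \left(-194\right) = -2 - \frac{194}{3} = - \frac{200}{3} \approx -66.667$)
$D{\left(x,J \right)} = -27$
$F = -12$
$d{\left(S,c \right)} = -81$ ($d{\left(S,c \right)} = 3 \left(-27\right) = -81$)
$d{\left(F,B \right)} + y{\left(3^{2} \right)} = -81 + \frac{1}{2 \cdot 3^{2}} = -81 + \frac{1}{2 \cdot 9} = -81 + \frac{1}{2} \cdot \frac{1}{9} = -81 + \frac{1}{18} = - \frac{1457}{18}$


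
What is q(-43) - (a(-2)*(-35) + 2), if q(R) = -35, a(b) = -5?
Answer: -212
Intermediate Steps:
q(-43) - (a(-2)*(-35) + 2) = -35 - (-5*(-35) + 2) = -35 - (175 + 2) = -35 - 1*177 = -35 - 177 = -212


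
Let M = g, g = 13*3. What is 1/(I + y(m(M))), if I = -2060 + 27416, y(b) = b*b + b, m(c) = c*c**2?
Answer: 1/3518828436 ≈ 2.8419e-10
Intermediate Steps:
g = 39
M = 39
m(c) = c**3
y(b) = b + b**2 (y(b) = b**2 + b = b + b**2)
I = 25356
1/(I + y(m(M))) = 1/(25356 + 39**3*(1 + 39**3)) = 1/(25356 + 59319*(1 + 59319)) = 1/(25356 + 59319*59320) = 1/(25356 + 3518803080) = 1/3518828436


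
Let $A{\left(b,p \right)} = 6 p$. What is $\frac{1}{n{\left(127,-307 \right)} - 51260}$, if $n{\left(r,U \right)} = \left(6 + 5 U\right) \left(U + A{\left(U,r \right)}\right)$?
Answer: $- \frac{1}{746955} \approx -1.3388 \cdot 10^{-6}$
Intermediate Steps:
$n{\left(r,U \right)} = \left(6 + 5 U\right) \left(U + 6 r\right)$
$\frac{1}{n{\left(127,-307 \right)} - 51260} = \frac{1}{\left(5 \left(-307\right)^{2} + 6 \left(-307\right) + 36 \cdot 127 + 30 \left(-307\right) 127\right) - 51260} = \frac{1}{\left(5 \cdot 94249 - 1842 + 4572 - 1169670\right) - 51260} = \frac{1}{\left(471245 - 1842 + 4572 - 1169670\right) - 51260} = \frac{1}{-695695 - 51260} = \frac{1}{-746955} = - \frac{1}{746955}$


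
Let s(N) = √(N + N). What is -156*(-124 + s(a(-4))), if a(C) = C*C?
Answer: 19344 - 624*√2 ≈ 18462.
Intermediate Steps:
a(C) = C²
s(N) = √2*√N (s(N) = √(2*N) = √2*√N)
-156*(-124 + s(a(-4))) = -156*(-124 + √2*√((-4)²)) = -156*(-124 + √2*√16) = -156*(-124 + √2*4) = -156*(-124 + 4*√2) = 19344 - 624*√2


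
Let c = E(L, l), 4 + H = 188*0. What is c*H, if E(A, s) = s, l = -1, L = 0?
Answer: 4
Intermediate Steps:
H = -4 (H = -4 + 188*0 = -4 + 0 = -4)
c = -1
c*H = -1*(-4) = 4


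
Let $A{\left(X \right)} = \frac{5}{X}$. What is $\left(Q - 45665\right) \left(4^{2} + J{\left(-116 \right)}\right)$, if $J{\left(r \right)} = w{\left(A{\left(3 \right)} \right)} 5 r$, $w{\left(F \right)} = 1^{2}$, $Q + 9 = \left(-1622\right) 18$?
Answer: $42226680$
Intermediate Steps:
$Q = -29205$ ($Q = -9 - 29196 = -29205$)
$w{\left(F \right)} = 1$
$J{\left(r \right)} = 5 r$ ($J{\left(r \right)} = 1 \cdot 5 r = 5 r$)
$\left(Q - 45665\right) \left(4^{2} + J{\left(-116 \right)}\right) = \left(-29205 - 45665\right) \left(4^{2} + 5 \left(-116\right)\right) = - 74870 \left(16 - 580\right) = \left(-74870\right) \left(-564\right) = 42226680$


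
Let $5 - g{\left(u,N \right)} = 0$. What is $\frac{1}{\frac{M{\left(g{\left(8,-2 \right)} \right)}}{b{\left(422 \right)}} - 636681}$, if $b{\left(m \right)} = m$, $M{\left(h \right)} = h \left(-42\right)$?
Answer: $- \frac{211}{134339796} \approx -1.5706 \cdot 10^{-6}$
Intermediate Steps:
$g{\left(u,N \right)} = 5$ ($g{\left(u,N \right)} = 5 - 0 = 5 + 0 = 5$)
$M{\left(h \right)} = - 42 h$
$\frac{1}{\frac{M{\left(g{\left(8,-2 \right)} \right)}}{b{\left(422 \right)}} - 636681} = \frac{1}{\frac{\left(-42\right) 5}{422} - 636681} = \frac{1}{\left(-210\right) \frac{1}{422} - 636681} = \frac{1}{- \frac{105}{211} - 636681} = \frac{1}{- \frac{134339796}{211}} = - \frac{211}{134339796}$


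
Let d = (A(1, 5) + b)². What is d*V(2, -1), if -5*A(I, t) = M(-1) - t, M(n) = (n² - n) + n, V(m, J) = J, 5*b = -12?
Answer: -64/25 ≈ -2.5600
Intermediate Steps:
b = -12/5 (b = (⅕)*(-12) = -12/5 ≈ -2.4000)
M(n) = n²
A(I, t) = -⅕ + t/5 (A(I, t) = -((-1)² - t)/5 = -(1 - t)/5 = -⅕ + t/5)
d = 64/25 (d = ((-⅕ + (⅕)*5) - 12/5)² = ((-⅕ + 1) - 12/5)² = (⅘ - 12/5)² = (-8/5)² = 64/25 ≈ 2.5600)
d*V(2, -1) = (64/25)*(-1) = -64/25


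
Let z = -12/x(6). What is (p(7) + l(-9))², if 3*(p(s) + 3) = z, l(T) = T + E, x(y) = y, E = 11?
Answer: 25/9 ≈ 2.7778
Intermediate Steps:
z = -2 (z = -12/6 = -12*⅙ = -2)
l(T) = 11 + T (l(T) = T + 11 = 11 + T)
p(s) = -11/3 (p(s) = -3 + (⅓)*(-2) = -3 - ⅔ = -11/3)
(p(7) + l(-9))² = (-11/3 + (11 - 9))² = (-11/3 + 2)² = (-5/3)² = 25/9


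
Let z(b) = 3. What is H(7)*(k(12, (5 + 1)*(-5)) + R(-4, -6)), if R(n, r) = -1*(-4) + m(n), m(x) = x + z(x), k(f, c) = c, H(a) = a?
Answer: -189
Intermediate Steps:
m(x) = 3 + x (m(x) = x + 3 = 3 + x)
R(n, r) = 7 + n (R(n, r) = -1*(-4) + (3 + n) = 4 + (3 + n) = 7 + n)
H(7)*(k(12, (5 + 1)*(-5)) + R(-4, -6)) = 7*((5 + 1)*(-5) + (7 - 4)) = 7*(6*(-5) + 3) = 7*(-30 + 3) = 7*(-27) = -189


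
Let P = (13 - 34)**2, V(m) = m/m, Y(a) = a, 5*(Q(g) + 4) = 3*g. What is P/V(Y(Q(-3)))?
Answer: 441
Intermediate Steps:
Q(g) = -4 + 3*g/5 (Q(g) = -4 + (3*g)/5 = -4 + 3*g/5)
V(m) = 1
P = 441 (P = (-21)**2 = 441)
P/V(Y(Q(-3))) = 441/1 = 441*1 = 441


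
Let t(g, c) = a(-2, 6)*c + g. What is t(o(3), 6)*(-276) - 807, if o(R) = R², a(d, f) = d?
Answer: 21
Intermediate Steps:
t(g, c) = g - 2*c (t(g, c) = -2*c + g = g - 2*c)
t(o(3), 6)*(-276) - 807 = (3² - 2*6)*(-276) - 807 = (9 - 12)*(-276) - 807 = -3*(-276) - 807 = 828 - 807 = 21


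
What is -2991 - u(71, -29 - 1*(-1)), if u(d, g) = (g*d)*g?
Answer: -58655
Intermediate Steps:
u(d, g) = d*g² (u(d, g) = (d*g)*g = d*g²)
-2991 - u(71, -29 - 1*(-1)) = -2991 - 71*(-29 - 1*(-1))² = -2991 - 71*(-29 + 1)² = -2991 - 71*(-28)² = -2991 - 71*784 = -2991 - 1*55664 = -2991 - 55664 = -58655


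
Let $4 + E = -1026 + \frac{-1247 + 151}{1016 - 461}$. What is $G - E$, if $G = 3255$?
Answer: $\frac{2379271}{555} \approx 4287.0$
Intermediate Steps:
$E = - \frac{572746}{555}$ ($E = -4 - \left(1026 - \frac{-1247 + 151}{1016 - 461}\right) = -4 - \left(1026 + \frac{1096}{555}\right) = -4 - \frac{570526}{555} = - \frac{572746}{555} \approx -1032.0$)
$G - E = 3255 - - \frac{572746}{555} = 3255 + \frac{572746}{555} = \frac{2379271}{555}$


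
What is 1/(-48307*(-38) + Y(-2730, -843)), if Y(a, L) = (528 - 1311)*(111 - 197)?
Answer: 1/1903004 ≈ 5.2549e-7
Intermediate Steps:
Y(a, L) = 67338 (Y(a, L) = -783*(-86) = 67338)
1/(-48307*(-38) + Y(-2730, -843)) = 1/(-48307*(-38) + 67338) = 1/(1835666 + 67338) = 1/1903004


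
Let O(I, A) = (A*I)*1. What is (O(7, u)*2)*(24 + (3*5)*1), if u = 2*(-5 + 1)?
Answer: -4368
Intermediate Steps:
u = -8 (u = 2*(-4) = -8)
O(I, A) = A*I
(O(7, u)*2)*(24 + (3*5)*1) = (-8*7*2)*(24 + (3*5)*1) = (-56*2)*(24 + 15*1) = -112*(24 + 15) = -112*39 = -4368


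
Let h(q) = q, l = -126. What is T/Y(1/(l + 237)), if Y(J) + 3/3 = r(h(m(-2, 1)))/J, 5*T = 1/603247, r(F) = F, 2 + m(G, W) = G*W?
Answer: -1/1342224575 ≈ -7.4503e-10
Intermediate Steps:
m(G, W) = -2 + G*W
T = 1/3016235 (T = (⅕)/603247 = (⅕)*(1/603247) = 1/3016235 ≈ 3.3154e-7)
Y(J) = -1 - 4/J (Y(J) = -1 + (-2 - 2*1)/J = -1 + (-2 - 2)/J = -1 - 4/J)
T/Y(1/(l + 237)) = 1/(3016235*(((-4 - 1/(-126 + 237))/(1/(-126 + 237))))) = 1/(3016235*(((-4 - 1/111)/(1/111)))) = 1/(3016235*(((-4 - 1*1/111)/(1/111)))) = 1/(3016235*((111*(-4 - 1/111)))) = 1/(3016235*((111*(-445/111)))) = (1/3016235)/(-445) = (1/3016235)*(-1/445) = -1/1342224575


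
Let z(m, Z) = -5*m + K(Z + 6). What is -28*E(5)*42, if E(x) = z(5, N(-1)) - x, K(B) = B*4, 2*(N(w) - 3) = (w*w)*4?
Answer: -16464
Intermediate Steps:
N(w) = 3 + 2*w**2 (N(w) = 3 + ((w*w)*4)/2 = 3 + (w**2*4)/2 = 3 + (4*w**2)/2 = 3 + 2*w**2)
K(B) = 4*B
z(m, Z) = 24 - 5*m + 4*Z (z(m, Z) = -5*m + 4*(Z + 6) = -5*m + 4*(6 + Z) = -5*m + (24 + 4*Z) = 24 - 5*m + 4*Z)
E(x) = 19 - x (E(x) = (24 - 5*5 + 4*(3 + 2*(-1)**2)) - x = (24 - 25 + 4*(3 + 2*1)) - x = (24 - 25 + 4*(3 + 2)) - x = (24 - 25 + 4*5) - x = (24 - 25 + 20) - x = 19 - x)
-28*E(5)*42 = -28*(19 - 1*5)*42 = -28*(19 - 5)*42 = -28*14*42 = -392*42 = -16464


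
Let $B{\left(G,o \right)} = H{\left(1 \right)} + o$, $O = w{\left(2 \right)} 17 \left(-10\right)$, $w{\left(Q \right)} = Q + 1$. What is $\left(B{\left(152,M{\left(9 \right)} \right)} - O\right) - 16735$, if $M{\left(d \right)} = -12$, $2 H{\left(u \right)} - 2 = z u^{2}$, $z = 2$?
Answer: $-16235$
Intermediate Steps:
$H{\left(u \right)} = 1 + u^{2}$ ($H{\left(u \right)} = 1 + \frac{2 u^{2}}{2} = 1 + u^{2}$)
$w{\left(Q \right)} = 1 + Q$
$O = -510$ ($O = \left(1 + 2\right) 17 \left(-10\right) = 3 \cdot 17 \left(-10\right) = 51 \left(-10\right) = -510$)
$B{\left(G,o \right)} = 2 + o$ ($B{\left(G,o \right)} = \left(1 + 1^{2}\right) + o = \left(1 + 1\right) + o = 2 + o$)
$\left(B{\left(152,M{\left(9 \right)} \right)} - O\right) - 16735 = \left(\left(2 - 12\right) - -510\right) - 16735 = \left(-10 + 510\right) - 16735 = 500 - 16735 = -16235$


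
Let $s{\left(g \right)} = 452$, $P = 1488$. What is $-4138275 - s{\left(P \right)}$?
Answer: $-4138727$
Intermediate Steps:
$-4138275 - s{\left(P \right)} = -4138275 - 452 = -4138727$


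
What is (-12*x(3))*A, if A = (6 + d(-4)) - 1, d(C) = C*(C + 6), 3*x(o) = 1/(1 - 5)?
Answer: -3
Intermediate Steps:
x(o) = -1/12 (x(o) = 1/(3*(1 - 5)) = (1/3)/(-4) = (1/3)*(-1/4) = -1/12)
d(C) = C*(6 + C)
A = -3 (A = (6 - 4*(6 - 4)) - 1 = (6 - 4*2) - 1 = (6 - 8) - 1 = -2 - 1 = -3)
(-12*x(3))*A = -12*(-1/12)*(-3) = 1*(-3) = -3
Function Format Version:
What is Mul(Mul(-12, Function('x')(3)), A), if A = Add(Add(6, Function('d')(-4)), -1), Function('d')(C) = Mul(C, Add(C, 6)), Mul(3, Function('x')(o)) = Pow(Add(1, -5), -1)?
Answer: -3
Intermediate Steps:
Function('x')(o) = Rational(-1, 12) (Function('x')(o) = Mul(Rational(1, 3), Pow(Add(1, -5), -1)) = Mul(Rational(1, 3), Pow(-4, -1)) = Mul(Rational(1, 3), Rational(-1, 4)) = Rational(-1, 12))
Function('d')(C) = Mul(C, Add(6, C))
A = -3 (A = Add(Add(6, Mul(-4, Add(6, -4))), -1) = Add(Add(6, Mul(-4, 2)), -1) = Add(Add(6, -8), -1) = Add(-2, -1) = -3)
Mul(Mul(-12, Function('x')(3)), A) = Mul(Mul(-12, Rational(-1, 12)), -3) = Mul(1, -3) = -3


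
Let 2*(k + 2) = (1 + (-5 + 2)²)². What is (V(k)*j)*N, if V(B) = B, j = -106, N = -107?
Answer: 544416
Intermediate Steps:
k = 48 (k = -2 + (1 + (-5 + 2)²)²/2 = -2 + (1 + (-3)²)²/2 = -2 + (1 + 9)²/2 = -2 + (½)*10² = -2 + (½)*100 = -2 + 50 = 48)
(V(k)*j)*N = (48*(-106))*(-107) = -5088*(-107) = 544416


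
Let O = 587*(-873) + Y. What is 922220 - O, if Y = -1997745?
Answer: 3432416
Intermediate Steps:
O = -2510196 (O = 587*(-873) - 1997745 = -512451 - 1997745 = -2510196)
922220 - O = 922220 - 1*(-2510196) = 922220 + 2510196 = 3432416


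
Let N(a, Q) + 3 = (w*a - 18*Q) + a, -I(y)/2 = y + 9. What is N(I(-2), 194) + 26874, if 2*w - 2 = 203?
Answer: 21930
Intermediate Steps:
I(y) = -18 - 2*y (I(y) = -2*(y + 9) = -2*(9 + y) = -18 - 2*y)
w = 205/2 (w = 1 + (½)*203 = 1 + 203/2 = 205/2 ≈ 102.50)
N(a, Q) = -3 - 18*Q + 207*a/2 (N(a, Q) = -3 + ((205*a/2 - 18*Q) + a) = -3 + ((-18*Q + 205*a/2) + a) = -3 + (-18*Q + 207*a/2) = -3 - 18*Q + 207*a/2)
N(I(-2), 194) + 26874 = (-3 - 18*194 + 207*(-18 - 2*(-2))/2) + 26874 = (-3 - 3492 + 207*(-18 + 4)/2) + 26874 = (-3 - 3492 + (207/2)*(-14)) + 26874 = (-3 - 3492 - 1449) + 26874 = -4944 + 26874 = 21930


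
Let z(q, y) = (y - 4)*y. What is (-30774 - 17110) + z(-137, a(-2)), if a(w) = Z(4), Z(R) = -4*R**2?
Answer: -43532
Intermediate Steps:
a(w) = -64 (a(w) = -4*4**2 = -4*16 = -64)
z(q, y) = y*(-4 + y) (z(q, y) = (-4 + y)*y = y*(-4 + y))
(-30774 - 17110) + z(-137, a(-2)) = (-30774 - 17110) - 64*(-4 - 64) = -47884 - 64*(-68) = -47884 + 4352 = -43532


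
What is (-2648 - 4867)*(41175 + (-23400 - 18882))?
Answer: 8319105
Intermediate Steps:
(-2648 - 4867)*(41175 + (-23400 - 18882)) = -7515*(41175 - 42282) = -7515*(-1107) = 8319105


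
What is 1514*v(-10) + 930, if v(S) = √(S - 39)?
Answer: 930 + 10598*I ≈ 930.0 + 10598.0*I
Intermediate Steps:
v(S) = √(-39 + S)
1514*v(-10) + 930 = 1514*√(-39 - 10) + 930 = 1514*√(-49) + 930 = 1514*(7*I) + 930 = 10598*I + 930 = 930 + 10598*I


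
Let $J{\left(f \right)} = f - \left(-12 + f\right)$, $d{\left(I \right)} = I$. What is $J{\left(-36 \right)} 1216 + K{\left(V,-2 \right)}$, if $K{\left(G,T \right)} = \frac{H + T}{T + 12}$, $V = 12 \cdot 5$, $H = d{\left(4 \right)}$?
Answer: $\frac{72961}{5} \approx 14592.0$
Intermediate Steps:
$H = 4$
$V = 60$
$K{\left(G,T \right)} = \frac{4 + T}{12 + T}$ ($K{\left(G,T \right)} = \frac{4 + T}{T + 12} = \frac{4 + T}{12 + T}$)
$J{\left(f \right)} = 12$
$J{\left(-36 \right)} 1216 + K{\left(V,-2 \right)} = 12 \cdot 1216 + \frac{4 - 2}{12 - 2} = 14592 + \frac{1}{10} \cdot 2 = 14592 + \frac{1}{5} = \frac{72961}{5}$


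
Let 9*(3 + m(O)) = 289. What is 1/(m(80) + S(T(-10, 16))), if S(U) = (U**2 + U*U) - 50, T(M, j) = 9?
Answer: 9/1270 ≈ 0.0070866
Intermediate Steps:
m(O) = 262/9 (m(O) = -3 + (1/9)*289 = -3 + 289/9 = 262/9)
S(U) = -50 + 2*U**2 (S(U) = (U**2 + U**2) - 50 = 2*U**2 - 50 = -50 + 2*U**2)
1/(m(80) + S(T(-10, 16))) = 1/(262/9 + (-50 + 2*9**2)) = 1/(262/9 + (-50 + 2*81)) = 1/(262/9 + (-50 + 162)) = 1/(262/9 + 112) = 1/(1270/9) = 9/1270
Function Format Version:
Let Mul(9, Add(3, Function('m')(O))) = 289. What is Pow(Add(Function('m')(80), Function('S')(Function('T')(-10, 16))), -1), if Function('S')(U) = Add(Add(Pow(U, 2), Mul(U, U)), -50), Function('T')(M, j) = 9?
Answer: Rational(9, 1270) ≈ 0.0070866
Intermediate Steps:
Function('m')(O) = Rational(262, 9) (Function('m')(O) = Add(-3, Mul(Rational(1, 9), 289)) = Add(-3, Rational(289, 9)) = Rational(262, 9))
Function('S')(U) = Add(-50, Mul(2, Pow(U, 2))) (Function('S')(U) = Add(Add(Pow(U, 2), Pow(U, 2)), -50) = Add(Mul(2, Pow(U, 2)), -50) = Add(-50, Mul(2, Pow(U, 2))))
Pow(Add(Function('m')(80), Function('S')(Function('T')(-10, 16))), -1) = Pow(Add(Rational(262, 9), Add(-50, Mul(2, Pow(9, 2)))), -1) = Pow(Add(Rational(262, 9), Add(-50, Mul(2, 81))), -1) = Pow(Add(Rational(262, 9), Add(-50, 162)), -1) = Pow(Add(Rational(262, 9), 112), -1) = Pow(Rational(1270, 9), -1) = Rational(9, 1270)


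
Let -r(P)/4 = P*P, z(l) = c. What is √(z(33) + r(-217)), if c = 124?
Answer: 2*I*√47058 ≈ 433.86*I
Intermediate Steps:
z(l) = 124
r(P) = -4*P² (r(P) = -4*P*P = -4*P²)
√(z(33) + r(-217)) = √(124 - 4*(-217)²) = √(124 - 4*47089) = √(124 - 188356) = √(-188232) = 2*I*√47058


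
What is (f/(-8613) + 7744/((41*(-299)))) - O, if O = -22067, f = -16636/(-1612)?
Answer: 72227407215890/3273189777 ≈ 22066.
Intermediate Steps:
f = 4159/403 (f = -16636*(-1/1612) = 4159/403 ≈ 10.320)
(f/(-8613) + 7744/((41*(-299)))) - O = ((4159/403)/(-8613) + 7744/((41*(-299)))) - 1*(-22067) = ((4159/403)*(-1/8613) + 7744/(-12259)) + 22067 = (-4159/3471039 + 7744*(-1/12259)) + 22067 = (-4159/3471039 - 7744/12259) + 22067 = -2071593169/3273189777 + 22067 = 72227407215890/3273189777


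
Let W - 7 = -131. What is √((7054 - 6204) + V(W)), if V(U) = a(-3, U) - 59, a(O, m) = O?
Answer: 2*√197 ≈ 28.071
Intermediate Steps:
W = -124 (W = 7 - 131 = -124)
V(U) = -62 (V(U) = -3 - 59 = -62)
√((7054 - 6204) + V(W)) = √((7054 - 6204) - 62) = √(850 - 62) = √788 = 2*√197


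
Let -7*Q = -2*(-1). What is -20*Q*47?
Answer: 1880/7 ≈ 268.57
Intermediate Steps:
Q = -2/7 (Q = -(-2)*(-1)/7 = -⅐*2 = -2/7 ≈ -0.28571)
-20*Q*47 = -20*(-2/7)*47 = (40/7)*47 = 1880/7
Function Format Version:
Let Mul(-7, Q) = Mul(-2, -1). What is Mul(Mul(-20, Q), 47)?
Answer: Rational(1880, 7) ≈ 268.57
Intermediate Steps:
Q = Rational(-2, 7) (Q = Mul(Rational(-1, 7), Mul(-2, -1)) = Mul(Rational(-1, 7), 2) = Rational(-2, 7) ≈ -0.28571)
Mul(Mul(-20, Q), 47) = Mul(Mul(-20, Rational(-2, 7)), 47) = Mul(Rational(40, 7), 47) = Rational(1880, 7)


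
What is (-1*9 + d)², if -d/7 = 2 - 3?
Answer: 4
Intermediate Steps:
d = 7 (d = -7*(2 - 3) = -7*(-1) = 7)
(-1*9 + d)² = (-1*9 + 7)² = (-9 + 7)² = (-2)² = 4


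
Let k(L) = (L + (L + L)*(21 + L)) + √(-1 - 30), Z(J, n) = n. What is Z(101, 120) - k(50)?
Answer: -7030 - I*√31 ≈ -7030.0 - 5.5678*I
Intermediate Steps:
k(L) = L + I*√31 + 2*L*(21 + L) (k(L) = (L + (2*L)*(21 + L)) + √(-31) = (L + 2*L*(21 + L)) + I*√31 = L + I*√31 + 2*L*(21 + L))
Z(101, 120) - k(50) = 120 - (2*50² + 43*50 + I*√31) = 120 - (2*2500 + 2150 + I*√31) = 120 - (5000 + 2150 + I*√31) = 120 - (7150 + I*√31) = 120 + (-7150 - I*√31) = -7030 - I*√31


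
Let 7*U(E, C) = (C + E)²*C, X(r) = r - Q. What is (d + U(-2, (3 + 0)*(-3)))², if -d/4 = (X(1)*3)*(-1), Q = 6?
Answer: 2277081/49 ≈ 46471.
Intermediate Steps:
X(r) = -6 + r (X(r) = r - 1*6 = r - 6 = -6 + r)
d = -60 (d = -4*(-6 + 1)*3*(-1) = -4*(-5*3)*(-1) = -(-60)*(-1) = -4*15 = -60)
U(E, C) = C*(C + E)²/7 (U(E, C) = ((C + E)²*C)/7 = (C*(C + E)²)/7 = C*(C + E)²/7)
(d + U(-2, (3 + 0)*(-3)))² = (-60 + ((3 + 0)*(-3))*((3 + 0)*(-3) - 2)²/7)² = (-60 + (3*(-3))*(3*(-3) - 2)²/7)² = (-60 + (⅐)*(-9)*(-9 - 2)²)² = (-60 + (⅐)*(-9)*(-11)²)² = (-60 + (⅐)*(-9)*121)² = (-60 - 1089/7)² = (-1509/7)² = 2277081/49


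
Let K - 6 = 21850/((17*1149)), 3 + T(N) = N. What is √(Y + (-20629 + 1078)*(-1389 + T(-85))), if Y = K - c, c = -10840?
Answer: √11021747978872947/19533 ≈ 5374.7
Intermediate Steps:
T(N) = -3 + N
K = 139048/19533 (K = 6 + 21850/((17*1149)) = 6 + 21850/19533 = 139048/19533 ≈ 7.1186)
Y = 211876768/19533 (Y = 139048/19533 - 1*(-10840) = 139048/19533 + 10840 = 211876768/19533 ≈ 10847.)
√(Y + (-20629 + 1078)*(-1389 + T(-85))) = √(211876768/19533 + (-20629 + 1078)*(-1389 + (-3 - 85))) = √(211876768/19533 - 19551*(-1389 - 88)) = √(211876768/19533 - 19551*(-1477)) = √(211876768/19533 + 28876827) = √(564262938559/19533) = √11021747978872947/19533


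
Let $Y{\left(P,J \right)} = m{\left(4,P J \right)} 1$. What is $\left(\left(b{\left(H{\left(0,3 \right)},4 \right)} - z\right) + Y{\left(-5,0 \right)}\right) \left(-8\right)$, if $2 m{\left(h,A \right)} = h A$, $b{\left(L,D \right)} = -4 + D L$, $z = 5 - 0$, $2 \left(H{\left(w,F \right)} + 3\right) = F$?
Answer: $120$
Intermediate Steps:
$H{\left(w,F \right)} = -3 + \frac{F}{2}$
$z = 5$ ($z = 5 + 0 = 5$)
$m{\left(h,A \right)} = \frac{A h}{2}$ ($m{\left(h,A \right)} = \frac{h A}{2} = \frac{A h}{2}$)
$Y{\left(P,J \right)} = 2 J P$ ($Y{\left(P,J \right)} = \frac{1}{2} P J 4 \cdot 1 = \frac{1}{2} J P 4 \cdot 1 = 2 J P 1 = 2 J P$)
$\left(\left(b{\left(H{\left(0,3 \right)},4 \right)} - z\right) + Y{\left(-5,0 \right)}\right) \left(-8\right) = \left(\left(\left(-4 + 4 \left(-3 + \frac{1}{2} \cdot 3\right)\right) - 5\right) + 2 \cdot 0 \left(-5\right)\right) \left(-8\right) = \left(\left(\left(-4 + 4 \left(-3 + \frac{3}{2}\right)\right) - 5\right) + 0\right) \left(-8\right) = \left(\left(\left(-4 + 4 \left(- \frac{3}{2}\right)\right) - 5\right) + 0\right) \left(-8\right) = \left(\left(\left(-4 - 6\right) - 5\right) + 0\right) \left(-8\right) = \left(\left(-10 - 5\right) + 0\right) \left(-8\right) = \left(-15 + 0\right) \left(-8\right) = \left(-15\right) \left(-8\right) = 120$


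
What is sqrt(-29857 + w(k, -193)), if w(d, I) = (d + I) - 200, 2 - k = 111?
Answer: I*sqrt(30359) ≈ 174.24*I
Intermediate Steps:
k = -109 (k = 2 - 1*111 = 2 - 111 = -109)
w(d, I) = -200 + I + d (w(d, I) = (I + d) - 200 = -200 + I + d)
sqrt(-29857 + w(k, -193)) = sqrt(-29857 + (-200 - 193 - 109)) = sqrt(-29857 - 502) = sqrt(-30359) = I*sqrt(30359)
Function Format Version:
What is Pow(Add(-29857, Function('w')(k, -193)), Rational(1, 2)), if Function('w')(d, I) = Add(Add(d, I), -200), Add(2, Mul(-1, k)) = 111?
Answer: Mul(I, Pow(30359, Rational(1, 2))) ≈ Mul(174.24, I)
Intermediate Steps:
k = -109 (k = Add(2, Mul(-1, 111)) = Add(2, -111) = -109)
Function('w')(d, I) = Add(-200, I, d) (Function('w')(d, I) = Add(Add(I, d), -200) = Add(-200, I, d))
Pow(Add(-29857, Function('w')(k, -193)), Rational(1, 2)) = Pow(Add(-29857, Add(-200, -193, -109)), Rational(1, 2)) = Pow(Add(-29857, -502), Rational(1, 2)) = Pow(-30359, Rational(1, 2)) = Mul(I, Pow(30359, Rational(1, 2)))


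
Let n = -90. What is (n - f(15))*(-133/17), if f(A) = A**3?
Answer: 460845/17 ≈ 27109.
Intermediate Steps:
(n - f(15))*(-133/17) = (-90 - 1*15**3)*(-133/17) = (-90 - 1*3375)*(-133*1/17) = (-90 - 3375)*(-133/17) = -3465*(-133/17) = 460845/17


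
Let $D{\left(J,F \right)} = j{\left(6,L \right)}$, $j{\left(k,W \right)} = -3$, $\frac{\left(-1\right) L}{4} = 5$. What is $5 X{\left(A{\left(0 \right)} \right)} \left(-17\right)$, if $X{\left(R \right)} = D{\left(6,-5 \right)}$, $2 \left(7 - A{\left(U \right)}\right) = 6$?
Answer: $255$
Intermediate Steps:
$L = -20$ ($L = \left(-4\right) 5 = -20$)
$A{\left(U \right)} = 4$ ($A{\left(U \right)} = 7 - 3 = 4$)
$D{\left(J,F \right)} = -3$
$X{\left(R \right)} = -3$
$5 X{\left(A{\left(0 \right)} \right)} \left(-17\right) = 5 \left(-3\right) \left(-17\right) = \left(-15\right) \left(-17\right) = 255$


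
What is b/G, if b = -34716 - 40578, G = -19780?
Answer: 37647/9890 ≈ 3.8066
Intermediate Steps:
b = -75294
b/G = -75294/(-19780) = -75294*(-1/19780) = 37647/9890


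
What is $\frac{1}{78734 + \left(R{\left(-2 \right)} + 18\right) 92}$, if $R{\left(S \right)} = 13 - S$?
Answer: $\frac{1}{81770} \approx 1.2229 \cdot 10^{-5}$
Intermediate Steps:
$\frac{1}{78734 + \left(R{\left(-2 \right)} + 18\right) 92} = \frac{1}{78734 + \left(\left(13 - -2\right) + 18\right) 92} = \frac{1}{78734 + \left(\left(13 + 2\right) + 18\right) 92} = \frac{1}{78734 + \left(15 + 18\right) 92} = \frac{1}{78734 + 33 \cdot 92} = \frac{1}{78734 + 3036} = \frac{1}{81770}$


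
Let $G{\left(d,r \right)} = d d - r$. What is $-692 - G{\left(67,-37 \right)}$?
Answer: $-5218$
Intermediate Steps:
$G{\left(d,r \right)} = d^{2} - r$
$-692 - G{\left(67,-37 \right)} = -692 - \left(67^{2} - -37\right) = -692 - \left(4489 + 37\right) = -692 - 4526 = -5218$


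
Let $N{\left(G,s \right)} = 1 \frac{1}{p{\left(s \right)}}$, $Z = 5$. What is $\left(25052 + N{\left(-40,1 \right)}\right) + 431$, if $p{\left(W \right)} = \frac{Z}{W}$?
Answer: $\frac{127416}{5} \approx 25483.0$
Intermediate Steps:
$p{\left(W \right)} = \frac{5}{W}$
$N{\left(G,s \right)} = \frac{s}{5}$ ($N{\left(G,s \right)} = 1 \frac{1}{5 \frac{1}{s}} = 1 \frac{s}{5} = \frac{s}{5}$)
$\left(25052 + N{\left(-40,1 \right)}\right) + 431 = \left(25052 + \frac{1}{5} \cdot 1\right) + 431 = \left(25052 + \frac{1}{5}\right) + 431 = \frac{125261}{5} + 431 = \frac{127416}{5}$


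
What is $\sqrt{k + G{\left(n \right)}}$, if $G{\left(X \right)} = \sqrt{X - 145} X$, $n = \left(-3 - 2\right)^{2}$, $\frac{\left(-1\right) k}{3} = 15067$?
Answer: $\sqrt{-45201 + 50 i \sqrt{30}} \approx 0.6441 + 212.61 i$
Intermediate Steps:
$k = -45201$ ($k = \left(-3\right) 15067 = -45201$)
$n = 25$ ($n = \left(-5\right)^{2} = 25$)
$G{\left(X \right)} = X \sqrt{-145 + X}$ ($G{\left(X \right)} = \sqrt{-145 + X} X = X \sqrt{-145 + X}$)
$\sqrt{k + G{\left(n \right)}} = \sqrt{-45201 + 25 \sqrt{-145 + 25}} = \sqrt{-45201 + 25 \sqrt{-120}} = \sqrt{-45201 + 25 \cdot 2 i \sqrt{30}} = \sqrt{-45201 + 50 i \sqrt{30}}$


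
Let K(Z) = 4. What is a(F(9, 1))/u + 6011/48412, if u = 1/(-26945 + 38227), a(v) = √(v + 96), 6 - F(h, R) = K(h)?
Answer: 6011/48412 + 78974*√2 ≈ 1.1169e+5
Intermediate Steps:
F(h, R) = 2 (F(h, R) = 6 - 1*4 = 6 - 4 = 2)
a(v) = √(96 + v)
u = 1/11282 ≈ 8.8637e-5
a(F(9, 1))/u + 6011/48412 = √(96 + 2)/(1/11282) + 6011/48412 = √98*11282 + 6011*(1/48412) = (7*√2)*11282 + 6011/48412 = 78974*√2 + 6011/48412 = 6011/48412 + 78974*√2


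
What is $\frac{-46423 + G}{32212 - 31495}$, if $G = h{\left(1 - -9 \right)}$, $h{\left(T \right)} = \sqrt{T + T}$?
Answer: $- \frac{46423}{717} + \frac{2 \sqrt{5}}{717} \approx -64.74$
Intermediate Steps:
$h{\left(T \right)} = \sqrt{2} \sqrt{T}$ ($h{\left(T \right)} = \sqrt{2 T} = \sqrt{2} \sqrt{T}$)
$G = 2 \sqrt{5}$ ($G = \sqrt{2} \sqrt{1 - -9} = \sqrt{2} \sqrt{1 + 9} = \sqrt{2} \sqrt{10} = 2 \sqrt{5} \approx 4.4721$)
$\frac{-46423 + G}{32212 - 31495} = \frac{-46423 + 2 \sqrt{5}}{32212 - 31495} = \frac{-46423 + 2 \sqrt{5}}{717} = \left(-46423 + 2 \sqrt{5}\right) \frac{1}{717} = - \frac{46423}{717} + \frac{2 \sqrt{5}}{717}$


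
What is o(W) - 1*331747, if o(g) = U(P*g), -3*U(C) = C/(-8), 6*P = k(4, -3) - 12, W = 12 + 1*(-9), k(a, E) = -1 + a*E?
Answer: -15923881/48 ≈ -3.3175e+5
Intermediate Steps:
k(a, E) = -1 + E*a
W = 3 (W = 12 - 9 = 3)
P = -25/6 (P = ((-1 - 3*4) - 12)/6 = ((-1 - 12) - 12)/6 = (-13 - 12)/6 = (⅙)*(-25) = -25/6 ≈ -4.1667)
U(C) = C/24 (U(C) = -C/(3*(-8)) = -C*(-1)/(3*8) = -(-1)*C/24 = C/24)
o(g) = -25*g/144 (o(g) = (-25*g/6)/24 = -25*g/144)
o(W) - 1*331747 = -25/144*3 - 1*331747 = -25/48 - 331747 = -15923881/48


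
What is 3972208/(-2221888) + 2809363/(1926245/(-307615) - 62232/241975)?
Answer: -5807909544231950065893/13477045818382348 ≈ -4.3095e+5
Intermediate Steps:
3972208/(-2221888) + 2809363/(1926245/(-307615) - 62232/241975) = 3972208*(-1/2221888) + 2809363/(1926245*(-1/307615) - 62232*1/241975) = -248263/138868 + 2809363/(-385249/61523 - 62232/241975) = -248263/138868 + 2809363/(-97049326111/14887027925) = -248263/138868 + 2809363*(-14887027925/97049326111) = -248263/138868 - 41823065432461775/97049326111 = -5807909544231950065893/13477045818382348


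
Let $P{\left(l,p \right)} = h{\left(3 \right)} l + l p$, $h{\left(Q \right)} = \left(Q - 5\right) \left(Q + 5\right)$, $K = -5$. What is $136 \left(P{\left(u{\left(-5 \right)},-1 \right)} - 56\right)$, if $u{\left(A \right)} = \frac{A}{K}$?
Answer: $-9928$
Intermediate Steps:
$h{\left(Q \right)} = \left(-5 + Q\right) \left(5 + Q\right)$ ($h{\left(Q \right)} = \left(Q - 5\right) \left(5 + Q\right) = \left(-5 + Q\right) \left(5 + Q\right)$)
$u{\left(A \right)} = - \frac{A}{5}$ ($u{\left(A \right)} = \frac{A}{-5} = A \left(- \frac{1}{5}\right) = - \frac{A}{5}$)
$P{\left(l,p \right)} = - 16 l + l p$ ($P{\left(l,p \right)} = \left(-25 + 3^{2}\right) l + l p = \left(-25 + 9\right) l + l p = - 16 l + l p$)
$136 \left(P{\left(u{\left(-5 \right)},-1 \right)} - 56\right) = 136 \left(\left(- \frac{1}{5}\right) \left(-5\right) \left(-16 - 1\right) - 56\right) = 136 \left(1 \left(-17\right) - 56\right) = 136 \left(-17 - 56\right) = 136 \left(-73\right) = -9928$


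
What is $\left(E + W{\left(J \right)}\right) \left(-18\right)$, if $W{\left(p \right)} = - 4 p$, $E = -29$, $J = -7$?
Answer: $18$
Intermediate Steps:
$\left(E + W{\left(J \right)}\right) \left(-18\right) = \left(-29 - -28\right) \left(-18\right) = \left(-29 + 28\right) \left(-18\right) = \left(-1\right) \left(-18\right) = 18$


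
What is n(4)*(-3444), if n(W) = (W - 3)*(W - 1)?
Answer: -10332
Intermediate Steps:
n(W) = (-1 + W)*(-3 + W) (n(W) = (-3 + W)*(-1 + W) = (-1 + W)*(-3 + W))
n(4)*(-3444) = (3 + 4² - 4*4)*(-3444) = (3 + 16 - 16)*(-3444) = 3*(-3444) = -10332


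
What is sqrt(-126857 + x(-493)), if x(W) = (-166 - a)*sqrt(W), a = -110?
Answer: sqrt(-126857 - 56*I*sqrt(493)) ≈ 1.745 - 356.17*I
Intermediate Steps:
x(W) = -56*sqrt(W) (x(W) = (-166 - 1*(-110))*sqrt(W) = (-166 + 110)*sqrt(W) = -56*sqrt(W))
sqrt(-126857 + x(-493)) = sqrt(-126857 - 56*I*sqrt(493))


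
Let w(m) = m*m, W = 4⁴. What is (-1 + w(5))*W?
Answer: 6144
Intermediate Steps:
W = 256
w(m) = m²
(-1 + w(5))*W = (-1 + 5²)*256 = (-1 + 25)*256 = 24*256 = 6144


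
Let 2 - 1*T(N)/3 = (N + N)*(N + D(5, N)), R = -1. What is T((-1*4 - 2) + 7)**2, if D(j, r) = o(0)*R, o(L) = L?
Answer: 0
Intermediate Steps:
D(j, r) = 0 (D(j, r) = 0*(-1) = 0)
T(N) = 6 - 6*N**2 (T(N) = 6 - 3*(N + N)*(N + 0) = 6 - 3*2*N*N = 6 - 6*N**2)
T((-1*4 - 2) + 7)**2 = (6 - 6*((-1*4 - 2) + 7)**2)**2 = (6 - 6*((-4 - 2) + 7)**2)**2 = (6 - 6*(-6 + 7)**2)**2 = (6 - 6*1**2)**2 = (6 - 6*1)**2 = (6 - 6)**2 = 0**2 = 0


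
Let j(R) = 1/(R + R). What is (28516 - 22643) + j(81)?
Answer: 951427/162 ≈ 5873.0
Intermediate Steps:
j(R) = 1/(2*R)
(28516 - 22643) + j(81) = (28516 - 22643) + (½)/81 = 5873 + (½)*(1/81) = 5873 + 1/162 = 951427/162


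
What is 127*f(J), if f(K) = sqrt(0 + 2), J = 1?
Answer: 127*sqrt(2) ≈ 179.61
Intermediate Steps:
f(K) = sqrt(2)
127*f(J) = 127*sqrt(2)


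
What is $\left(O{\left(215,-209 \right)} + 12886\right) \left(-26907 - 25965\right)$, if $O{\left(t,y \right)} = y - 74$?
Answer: $-666345816$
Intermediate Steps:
$O{\left(t,y \right)} = -74 + y$
$\left(O{\left(215,-209 \right)} + 12886\right) \left(-26907 - 25965\right) = \left(\left(-74 - 209\right) + 12886\right) \left(-26907 - 25965\right) = \left(-283 + 12886\right) \left(-52872\right) = 12603 \left(-52872\right) = -666345816$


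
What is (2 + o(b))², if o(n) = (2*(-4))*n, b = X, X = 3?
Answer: 484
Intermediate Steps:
b = 3
o(n) = -8*n
(2 + o(b))² = (2 - 8*3)² = (2 - 24)² = (-22)² = 484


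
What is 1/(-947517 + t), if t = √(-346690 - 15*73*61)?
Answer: -947517/897788878774 - I*√413485/897788878774 ≈ -1.0554e-6 - 7.1624e-10*I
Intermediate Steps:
t = I*√413485 (t = √(-346690 - 1095*61) = √(-346690 - 66795) = √(-413485) = I*√413485 ≈ 643.03*I)
1/(-947517 + t) = 1/(-947517 + I*√413485)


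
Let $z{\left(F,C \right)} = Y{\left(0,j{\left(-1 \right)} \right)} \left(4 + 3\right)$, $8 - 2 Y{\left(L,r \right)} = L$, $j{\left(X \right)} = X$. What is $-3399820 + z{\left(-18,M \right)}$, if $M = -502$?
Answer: $-3399792$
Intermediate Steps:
$Y{\left(L,r \right)} = 4 - \frac{L}{2}$
$z{\left(F,C \right)} = 28$ ($z{\left(F,C \right)} = \left(4 - 0\right) \left(4 + 3\right) = \left(4 + 0\right) 7 = 4 \cdot 7 = 28$)
$-3399820 + z{\left(-18,M \right)} = -3399820 + 28 = -3399792$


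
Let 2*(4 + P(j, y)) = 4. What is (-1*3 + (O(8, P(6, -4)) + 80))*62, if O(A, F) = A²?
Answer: 8742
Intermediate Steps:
P(j, y) = -2 (P(j, y) = -4 + (½)*4 = -4 + 2 = -2)
(-1*3 + (O(8, P(6, -4)) + 80))*62 = (-1*3 + (8² + 80))*62 = (-3 + (64 + 80))*62 = (-3 + 144)*62 = 141*62 = 8742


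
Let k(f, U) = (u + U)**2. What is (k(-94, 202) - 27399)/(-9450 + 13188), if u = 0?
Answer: 1915/534 ≈ 3.5861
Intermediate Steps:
k(f, U) = U**2 (k(f, U) = (0 + U)**2 = U**2)
(k(-94, 202) - 27399)/(-9450 + 13188) = (202**2 - 27399)/(-9450 + 13188) = (40804 - 27399)/3738 = 13405*(1/3738) = 1915/534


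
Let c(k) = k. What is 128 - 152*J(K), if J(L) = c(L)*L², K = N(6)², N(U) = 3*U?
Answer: -5169857920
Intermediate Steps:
K = 324 (K = (3*6)² = 18² = 324)
J(L) = L³ (J(L) = L*L² = L³)
128 - 152*J(K) = 128 - 152*324³ = 128 - 152*34012224 = 128 - 5169858048 = -5169857920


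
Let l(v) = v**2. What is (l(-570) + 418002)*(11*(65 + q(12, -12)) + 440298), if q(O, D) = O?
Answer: 327727502790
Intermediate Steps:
(l(-570) + 418002)*(11*(65 + q(12, -12)) + 440298) = ((-570)**2 + 418002)*(11*(65 + 12) + 440298) = (324900 + 418002)*(11*77 + 440298) = 742902*(847 + 440298) = 742902*441145 = 327727502790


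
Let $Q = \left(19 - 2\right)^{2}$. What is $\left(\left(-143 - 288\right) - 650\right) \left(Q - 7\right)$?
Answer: $-304842$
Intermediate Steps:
$Q = 289$ ($Q = 17^{2} = 289$)
$\left(\left(-143 - 288\right) - 650\right) \left(Q - 7\right) = \left(\left(-143 - 288\right) - 650\right) \left(289 - 7\right) = \left(-431 - 650\right) 282 = \left(-1081\right) 282 = -304842$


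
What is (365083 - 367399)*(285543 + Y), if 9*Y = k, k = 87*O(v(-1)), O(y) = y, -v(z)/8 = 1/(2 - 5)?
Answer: -1984131868/3 ≈ -6.6138e+8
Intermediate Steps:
v(z) = 8/3 (v(z) = -8/(2 - 5) = -8/(-3) = -8*(-⅓) = 8/3)
k = 232 (k = 87*(8/3) = 232)
Y = 232/9 (Y = (⅑)*232 = 232/9 ≈ 25.778)
(365083 - 367399)*(285543 + Y) = (365083 - 367399)*(285543 + 232/9) = -2316*2570119/9 = -1984131868/3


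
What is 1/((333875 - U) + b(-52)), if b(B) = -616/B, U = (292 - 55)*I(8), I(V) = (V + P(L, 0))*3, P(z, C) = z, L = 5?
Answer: 13/4220370 ≈ 3.0803e-6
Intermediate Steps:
I(V) = 15 + 3*V (I(V) = (V + 5)*3 = (5 + V)*3 = 15 + 3*V)
U = 9243 (U = (292 - 55)*(15 + 3*8) = 237*(15 + 24) = 237*39 = 9243)
1/((333875 - U) + b(-52)) = 1/((333875 - 1*9243) - 616/(-52)) = 1/((333875 - 9243) - 616*(-1/52)) = 1/(324632 + 154/13) = 1/(4220370/13) = 13/4220370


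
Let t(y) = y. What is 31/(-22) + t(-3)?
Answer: -97/22 ≈ -4.4091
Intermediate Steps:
31/(-22) + t(-3) = 31/(-22) - 3 = 31*(-1/22) - 3 = -31/22 - 3 = -97/22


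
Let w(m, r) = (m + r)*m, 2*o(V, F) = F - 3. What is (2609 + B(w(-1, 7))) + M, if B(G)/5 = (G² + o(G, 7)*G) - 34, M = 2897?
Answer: 5456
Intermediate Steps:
o(V, F) = -3/2 + F/2 (o(V, F) = (F - 3)/2 = (-3 + F)/2 = -3/2 + F/2)
w(m, r) = m*(m + r)
B(G) = -170 + 5*G² + 10*G (B(G) = 5*((G² + (-3/2 + (½)*7)*G) - 34) = 5*((G² + (-3/2 + 7/2)*G) - 34) = 5*((G² + 2*G) - 34) = 5*(-34 + G² + 2*G) = -170 + 5*G² + 10*G)
(2609 + B(w(-1, 7))) + M = (2609 + (-170 + 5*(-(-1 + 7))² + 10*(-(-1 + 7)))) + 2897 = (2609 + (-170 + 5*(-1*6)² + 10*(-1*6))) + 2897 = (2609 + (-170 + 5*(-6)² + 10*(-6))) + 2897 = (2609 + (-170 + 5*36 - 60)) + 2897 = (2609 + (-170 + 180 - 60)) + 2897 = (2609 - 50) + 2897 = 2559 + 2897 = 5456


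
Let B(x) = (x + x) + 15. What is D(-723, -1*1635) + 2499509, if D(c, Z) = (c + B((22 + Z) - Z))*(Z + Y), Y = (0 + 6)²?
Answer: 3561245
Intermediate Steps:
B(x) = 15 + 2*x (B(x) = 2*x + 15 = 15 + 2*x)
Y = 36 (Y = 6² = 36)
D(c, Z) = (36 + Z)*(59 + c) (D(c, Z) = (c + (15 + 2*((22 + Z) - Z)))*(Z + 36) = (c + (15 + 2*22))*(36 + Z) = (c + (15 + 44))*(36 + Z) = (c + 59)*(36 + Z) = (59 + c)*(36 + Z) = (36 + Z)*(59 + c))
D(-723, -1*1635) + 2499509 = (2124 + 36*(-723) + 59*(-1*1635) - 1*1635*(-723)) + 2499509 = (2124 - 26028 + 59*(-1635) - 1635*(-723)) + 2499509 = (2124 - 26028 - 96465 + 1182105) + 2499509 = 1061736 + 2499509 = 3561245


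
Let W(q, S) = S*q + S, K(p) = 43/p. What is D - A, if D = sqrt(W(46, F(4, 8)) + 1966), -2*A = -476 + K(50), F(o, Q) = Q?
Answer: -23757/100 + sqrt(2342) ≈ -189.18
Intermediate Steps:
W(q, S) = S + S*q
A = 23757/100 (A = -(-476 + 43/50)/2 = -1/2*(-23757/50) = 23757/100 ≈ 237.57)
D = sqrt(2342) (D = sqrt(8*(1 + 46) + 1966) = sqrt(8*47 + 1966) = sqrt(376 + 1966) = sqrt(2342) ≈ 48.394)
D - A = sqrt(2342) - 1*23757/100 = sqrt(2342) - 23757/100 = -23757/100 + sqrt(2342)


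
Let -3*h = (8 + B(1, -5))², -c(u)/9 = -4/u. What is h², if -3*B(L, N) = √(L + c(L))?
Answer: (24 - √37)⁴/729 ≈ 141.37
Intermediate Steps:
c(u) = 36/u (c(u) = -(-36)/u = 36/u)
B(L, N) = -√(L + 36/L)/3
h = -(8 - √37/3)²/3 (h = -(8 - √(1 + 36/1)/3)²/3 = -(8 - √(1 + 36*1)/3)²/3 = -(8 - √(1 + 36)/3)²/3 = -(8 - √37/3)²/3 ≈ -11.890)
h² = (-613/27 + 16*√37/9)²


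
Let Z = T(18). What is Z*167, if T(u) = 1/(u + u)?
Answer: 167/36 ≈ 4.6389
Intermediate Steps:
T(u) = 1/(2*u)
Z = 1/36 (Z = (½)/18 = (½)*(1/18) = 1/36 ≈ 0.027778)
Z*167 = (1/36)*167 = 167/36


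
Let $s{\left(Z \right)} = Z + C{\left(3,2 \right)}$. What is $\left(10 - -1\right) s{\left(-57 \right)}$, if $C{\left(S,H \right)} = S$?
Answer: $-594$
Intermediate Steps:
$s{\left(Z \right)} = 3 + Z$ ($s{\left(Z \right)} = Z + 3 = 3 + Z$)
$\left(10 - -1\right) s{\left(-57 \right)} = \left(10 - -1\right) \left(3 - 57\right) = \left(10 + 1\right) \left(-54\right) = 11 \left(-54\right) = -594$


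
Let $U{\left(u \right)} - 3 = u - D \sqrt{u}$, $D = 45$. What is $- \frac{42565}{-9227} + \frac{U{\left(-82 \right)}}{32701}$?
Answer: $\frac{1391189132}{301732127} - \frac{45 i \sqrt{82}}{32701} \approx 4.6107 - 0.012461 i$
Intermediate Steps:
$U{\left(u \right)} = 3 + u - 45 \sqrt{u}$ ($U{\left(u \right)} = 3 + \left(u - 45 \sqrt{u}\right) = 3 - \left(- u + 45 \sqrt{u}\right) = 3 + u - 45 \sqrt{u}$)
$- \frac{42565}{-9227} + \frac{U{\left(-82 \right)}}{32701} = - \frac{42565}{-9227} + \frac{3 - 82 - 45 \sqrt{-82}}{32701} = \left(-42565\right) \left(- \frac{1}{9227}\right) + \left(3 - 82 - 45 i \sqrt{82}\right) \frac{1}{32701} = \frac{42565}{9227} + \left(3 - 82 - 45 i \sqrt{82}\right) \frac{1}{32701} = \frac{42565}{9227} + \left(-79 - 45 i \sqrt{82}\right) \frac{1}{32701} = \frac{42565}{9227} - \left(\frac{79}{32701} + \frac{45 i \sqrt{82}}{32701}\right) = \frac{1391189132}{301732127} - \frac{45 i \sqrt{82}}{32701}$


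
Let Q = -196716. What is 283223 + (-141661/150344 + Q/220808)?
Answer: 1175267226460863/4149644744 ≈ 2.8322e+5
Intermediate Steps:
283223 + (-141661/150344 + Q/220808) = 283223 + (-141661/150344 - 196716/220808) = 283223 + (-141661*1/150344 - 196716*1/220808) = 283223 + (-141661/150344 - 49179/55202) = 283223 - 7606869049/4149644744 = 1175267226460863/4149644744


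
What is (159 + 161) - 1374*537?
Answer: -737518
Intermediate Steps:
(159 + 161) - 1374*537 = 320 - 737838 = -737518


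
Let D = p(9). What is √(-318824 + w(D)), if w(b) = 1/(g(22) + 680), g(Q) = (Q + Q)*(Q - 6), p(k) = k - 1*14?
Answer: I*√152673335590/692 ≈ 564.64*I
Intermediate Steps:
p(k) = -14 + k (p(k) = k - 14 = -14 + k)
g(Q) = 2*Q*(-6 + Q) (g(Q) = (2*Q)*(-6 + Q) = 2*Q*(-6 + Q))
D = -5 (D = -14 + 9 = -5)
w(b) = 1/1384 (w(b) = 1/(2*22*(-6 + 22) + 680) = 1/(2*22*16 + 680) = 1/(704 + 680) = 1/1384)
√(-318824 + w(D)) = √(-318824 + 1/1384) = √(-441252415/1384) = I*√152673335590/692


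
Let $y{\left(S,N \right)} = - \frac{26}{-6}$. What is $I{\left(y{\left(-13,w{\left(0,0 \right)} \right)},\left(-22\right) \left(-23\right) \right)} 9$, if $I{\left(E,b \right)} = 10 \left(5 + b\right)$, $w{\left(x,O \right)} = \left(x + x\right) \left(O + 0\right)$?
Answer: $45990$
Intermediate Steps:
$w{\left(x,O \right)} = 2 O x$ ($w{\left(x,O \right)} = 2 x O = 2 O x$)
$y{\left(S,N \right)} = \frac{13}{3}$ ($y{\left(S,N \right)} = \left(-26\right) \left(- \frac{1}{6}\right) = \frac{13}{3}$)
$I{\left(E,b \right)} = 50 + 10 b$
$I{\left(y{\left(-13,w{\left(0,0 \right)} \right)},\left(-22\right) \left(-23\right) \right)} 9 = \left(50 + 10 \left(\left(-22\right) \left(-23\right)\right)\right) 9 = \left(50 + 10 \cdot 506\right) 9 = \left(50 + 5060\right) 9 = 5110 \cdot 9 = 45990$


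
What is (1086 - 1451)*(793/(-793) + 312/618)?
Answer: 18615/103 ≈ 180.73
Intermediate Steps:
(1086 - 1451)*(793/(-793) + 312/618) = -365*(793*(-1/793) + 312*(1/618)) = -365*(-1 + 52/103) = -365*(-51/103) = 18615/103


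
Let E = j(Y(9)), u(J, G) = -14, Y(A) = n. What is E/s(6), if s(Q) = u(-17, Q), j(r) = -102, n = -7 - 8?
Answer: 51/7 ≈ 7.2857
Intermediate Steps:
n = -15
Y(A) = -15
s(Q) = -14
E = -102
E/s(6) = -102/(-14) = -102*(-1/14) = 51/7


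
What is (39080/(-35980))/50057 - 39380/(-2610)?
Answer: 354626404340/23503713723 ≈ 15.088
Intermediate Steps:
(39080/(-35980))/50057 - 39380/(-2610) = (39080*(-1/35980))*(1/50057) - 39380*(-1/2610) = -1954/1799*1/50057 + 3938/261 = -1954/90052543 + 3938/261 = 354626404340/23503713723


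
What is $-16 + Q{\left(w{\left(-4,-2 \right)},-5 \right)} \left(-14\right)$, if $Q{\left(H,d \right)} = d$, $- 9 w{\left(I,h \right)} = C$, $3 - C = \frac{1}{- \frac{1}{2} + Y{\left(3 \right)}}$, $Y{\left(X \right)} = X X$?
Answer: $54$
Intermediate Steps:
$Y{\left(X \right)} = X^{2}$
$C = \frac{49}{17}$ ($C = 3 - \frac{1}{- \frac{1}{2} + 3^{2}} = 3 - \frac{1}{\left(-1\right) \frac{1}{2} + 9} = 3 - \frac{1}{- \frac{1}{2} + 9} = 3 - \frac{1}{\frac{17}{2}} = 3 - \frac{2}{17} = \frac{49}{17} \approx 2.8824$)
$w{\left(I,h \right)} = - \frac{49}{153}$ ($w{\left(I,h \right)} = \left(- \frac{1}{9}\right) \frac{49}{17} = - \frac{49}{153}$)
$-16 + Q{\left(w{\left(-4,-2 \right)},-5 \right)} \left(-14\right) = -16 - -70 = -16 + 70 = 54$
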